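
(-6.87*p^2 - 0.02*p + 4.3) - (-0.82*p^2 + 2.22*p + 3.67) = -6.05*p^2 - 2.24*p + 0.63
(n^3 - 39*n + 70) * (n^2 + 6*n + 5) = n^5 + 6*n^4 - 34*n^3 - 164*n^2 + 225*n + 350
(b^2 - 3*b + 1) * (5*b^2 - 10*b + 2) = 5*b^4 - 25*b^3 + 37*b^2 - 16*b + 2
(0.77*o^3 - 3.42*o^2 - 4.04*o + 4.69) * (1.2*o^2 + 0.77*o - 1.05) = 0.924*o^5 - 3.5111*o^4 - 8.2899*o^3 + 6.1082*o^2 + 7.8533*o - 4.9245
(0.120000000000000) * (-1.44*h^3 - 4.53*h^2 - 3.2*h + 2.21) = -0.1728*h^3 - 0.5436*h^2 - 0.384*h + 0.2652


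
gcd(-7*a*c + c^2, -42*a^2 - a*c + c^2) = 7*a - c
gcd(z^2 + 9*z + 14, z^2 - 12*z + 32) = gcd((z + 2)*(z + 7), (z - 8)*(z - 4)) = 1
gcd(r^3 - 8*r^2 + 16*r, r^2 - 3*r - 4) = r - 4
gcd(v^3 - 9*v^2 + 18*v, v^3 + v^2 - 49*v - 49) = 1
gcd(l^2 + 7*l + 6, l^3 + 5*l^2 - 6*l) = l + 6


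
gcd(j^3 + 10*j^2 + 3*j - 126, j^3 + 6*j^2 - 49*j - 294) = j^2 + 13*j + 42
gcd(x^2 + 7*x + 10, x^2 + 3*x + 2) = x + 2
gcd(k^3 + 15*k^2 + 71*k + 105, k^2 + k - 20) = k + 5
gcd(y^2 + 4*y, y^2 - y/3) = y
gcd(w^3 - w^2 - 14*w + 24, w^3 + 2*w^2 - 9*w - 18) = w - 3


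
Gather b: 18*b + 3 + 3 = 18*b + 6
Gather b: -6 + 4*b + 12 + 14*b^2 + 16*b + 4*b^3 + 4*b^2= 4*b^3 + 18*b^2 + 20*b + 6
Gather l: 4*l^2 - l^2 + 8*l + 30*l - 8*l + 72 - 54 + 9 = 3*l^2 + 30*l + 27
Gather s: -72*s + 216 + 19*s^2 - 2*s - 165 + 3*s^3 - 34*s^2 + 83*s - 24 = 3*s^3 - 15*s^2 + 9*s + 27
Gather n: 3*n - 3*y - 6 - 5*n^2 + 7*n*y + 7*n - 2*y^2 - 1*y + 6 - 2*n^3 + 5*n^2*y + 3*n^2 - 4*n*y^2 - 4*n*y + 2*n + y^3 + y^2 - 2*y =-2*n^3 + n^2*(5*y - 2) + n*(-4*y^2 + 3*y + 12) + y^3 - y^2 - 6*y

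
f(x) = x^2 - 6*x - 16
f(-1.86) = -1.38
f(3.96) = -24.08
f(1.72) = -23.36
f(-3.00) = 11.00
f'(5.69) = 5.38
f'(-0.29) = -6.58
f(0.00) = -16.00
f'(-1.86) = -9.72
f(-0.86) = -10.10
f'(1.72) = -2.56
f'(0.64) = -4.72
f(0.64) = -19.43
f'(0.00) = -6.00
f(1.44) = -22.57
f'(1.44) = -3.12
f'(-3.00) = -12.00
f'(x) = 2*x - 6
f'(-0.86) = -7.72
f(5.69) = -17.76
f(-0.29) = -14.18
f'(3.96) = 1.92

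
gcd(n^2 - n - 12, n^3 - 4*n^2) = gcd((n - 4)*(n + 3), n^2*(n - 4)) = n - 4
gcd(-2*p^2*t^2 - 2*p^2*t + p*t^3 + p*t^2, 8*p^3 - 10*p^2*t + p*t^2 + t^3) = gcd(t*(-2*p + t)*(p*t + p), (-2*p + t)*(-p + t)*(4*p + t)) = 2*p - t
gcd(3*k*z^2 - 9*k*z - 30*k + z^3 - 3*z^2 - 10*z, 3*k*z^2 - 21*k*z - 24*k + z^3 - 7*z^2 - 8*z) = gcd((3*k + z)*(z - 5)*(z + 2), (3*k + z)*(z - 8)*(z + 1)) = 3*k + z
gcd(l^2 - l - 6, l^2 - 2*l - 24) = 1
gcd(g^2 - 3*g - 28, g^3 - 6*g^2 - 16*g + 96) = g + 4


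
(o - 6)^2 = o^2 - 12*o + 36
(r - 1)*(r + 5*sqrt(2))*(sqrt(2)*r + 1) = sqrt(2)*r^3 - sqrt(2)*r^2 + 11*r^2 - 11*r + 5*sqrt(2)*r - 5*sqrt(2)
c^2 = c^2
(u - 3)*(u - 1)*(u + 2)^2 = u^4 - 9*u^2 - 4*u + 12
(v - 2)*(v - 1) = v^2 - 3*v + 2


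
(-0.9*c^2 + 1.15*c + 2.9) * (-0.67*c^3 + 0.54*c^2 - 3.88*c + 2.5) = 0.603*c^5 - 1.2565*c^4 + 2.17*c^3 - 5.146*c^2 - 8.377*c + 7.25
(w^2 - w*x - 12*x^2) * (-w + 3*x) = -w^3 + 4*w^2*x + 9*w*x^2 - 36*x^3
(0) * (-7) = 0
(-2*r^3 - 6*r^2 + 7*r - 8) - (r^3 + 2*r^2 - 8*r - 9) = -3*r^3 - 8*r^2 + 15*r + 1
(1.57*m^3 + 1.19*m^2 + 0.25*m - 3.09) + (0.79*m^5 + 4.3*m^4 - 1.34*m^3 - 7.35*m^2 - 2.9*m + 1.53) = 0.79*m^5 + 4.3*m^4 + 0.23*m^3 - 6.16*m^2 - 2.65*m - 1.56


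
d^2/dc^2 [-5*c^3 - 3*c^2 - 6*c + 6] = -30*c - 6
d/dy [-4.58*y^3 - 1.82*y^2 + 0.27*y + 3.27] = -13.74*y^2 - 3.64*y + 0.27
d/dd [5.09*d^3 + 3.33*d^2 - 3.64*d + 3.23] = 15.27*d^2 + 6.66*d - 3.64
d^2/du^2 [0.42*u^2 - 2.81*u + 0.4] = 0.840000000000000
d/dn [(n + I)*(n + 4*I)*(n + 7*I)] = 3*n^2 + 24*I*n - 39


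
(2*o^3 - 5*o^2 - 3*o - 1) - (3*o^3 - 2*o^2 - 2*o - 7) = -o^3 - 3*o^2 - o + 6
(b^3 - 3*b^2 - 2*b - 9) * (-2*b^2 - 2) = -2*b^5 + 6*b^4 + 2*b^3 + 24*b^2 + 4*b + 18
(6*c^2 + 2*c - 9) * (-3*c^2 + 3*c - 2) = -18*c^4 + 12*c^3 + 21*c^2 - 31*c + 18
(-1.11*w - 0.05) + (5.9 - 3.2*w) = 5.85 - 4.31*w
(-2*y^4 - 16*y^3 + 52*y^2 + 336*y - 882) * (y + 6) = -2*y^5 - 28*y^4 - 44*y^3 + 648*y^2 + 1134*y - 5292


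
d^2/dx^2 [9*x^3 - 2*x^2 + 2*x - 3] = 54*x - 4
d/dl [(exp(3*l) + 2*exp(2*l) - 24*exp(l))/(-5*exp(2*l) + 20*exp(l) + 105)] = (-exp(4*l) + 8*exp(3*l) + 47*exp(2*l) + 84*exp(l) - 504)*exp(l)/(5*(exp(4*l) - 8*exp(3*l) - 26*exp(2*l) + 168*exp(l) + 441))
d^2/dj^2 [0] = 0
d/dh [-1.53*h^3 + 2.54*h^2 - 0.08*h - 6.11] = -4.59*h^2 + 5.08*h - 0.08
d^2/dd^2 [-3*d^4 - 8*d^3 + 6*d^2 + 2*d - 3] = -36*d^2 - 48*d + 12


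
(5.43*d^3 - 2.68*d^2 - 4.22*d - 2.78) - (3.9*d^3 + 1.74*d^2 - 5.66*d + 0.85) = 1.53*d^3 - 4.42*d^2 + 1.44*d - 3.63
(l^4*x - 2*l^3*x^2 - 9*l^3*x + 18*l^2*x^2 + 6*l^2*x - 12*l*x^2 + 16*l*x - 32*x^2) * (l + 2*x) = l^5*x - 9*l^4*x - 4*l^3*x^3 + 6*l^3*x + 36*l^2*x^3 + 16*l^2*x - 24*l*x^3 - 64*x^3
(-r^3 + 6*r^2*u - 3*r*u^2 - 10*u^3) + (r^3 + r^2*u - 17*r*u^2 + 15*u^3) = 7*r^2*u - 20*r*u^2 + 5*u^3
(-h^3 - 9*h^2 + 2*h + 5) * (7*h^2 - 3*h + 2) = -7*h^5 - 60*h^4 + 39*h^3 + 11*h^2 - 11*h + 10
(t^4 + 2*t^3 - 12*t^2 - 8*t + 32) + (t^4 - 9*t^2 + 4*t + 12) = 2*t^4 + 2*t^3 - 21*t^2 - 4*t + 44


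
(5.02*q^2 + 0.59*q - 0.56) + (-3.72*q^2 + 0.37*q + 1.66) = 1.3*q^2 + 0.96*q + 1.1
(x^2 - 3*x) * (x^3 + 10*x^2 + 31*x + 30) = x^5 + 7*x^4 + x^3 - 63*x^2 - 90*x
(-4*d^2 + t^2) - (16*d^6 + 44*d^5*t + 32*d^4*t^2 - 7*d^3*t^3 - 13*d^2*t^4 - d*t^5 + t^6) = -16*d^6 - 44*d^5*t - 32*d^4*t^2 + 7*d^3*t^3 + 13*d^2*t^4 - 4*d^2 + d*t^5 - t^6 + t^2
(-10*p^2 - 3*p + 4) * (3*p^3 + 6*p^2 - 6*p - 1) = -30*p^5 - 69*p^4 + 54*p^3 + 52*p^2 - 21*p - 4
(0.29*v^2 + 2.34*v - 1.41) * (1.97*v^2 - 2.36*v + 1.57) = 0.5713*v^4 + 3.9254*v^3 - 7.8448*v^2 + 7.0014*v - 2.2137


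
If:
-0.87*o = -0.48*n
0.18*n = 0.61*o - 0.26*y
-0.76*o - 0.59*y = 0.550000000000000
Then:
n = -0.71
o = -0.39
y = -0.43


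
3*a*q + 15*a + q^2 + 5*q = (3*a + q)*(q + 5)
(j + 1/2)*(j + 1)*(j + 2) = j^3 + 7*j^2/2 + 7*j/2 + 1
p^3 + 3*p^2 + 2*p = p*(p + 1)*(p + 2)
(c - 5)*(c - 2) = c^2 - 7*c + 10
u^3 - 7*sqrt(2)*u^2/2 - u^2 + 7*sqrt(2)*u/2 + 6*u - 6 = (u - 1)*(u - 2*sqrt(2))*(u - 3*sqrt(2)/2)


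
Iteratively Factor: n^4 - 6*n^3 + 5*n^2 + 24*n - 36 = (n - 3)*(n^3 - 3*n^2 - 4*n + 12) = (n - 3)^2*(n^2 - 4) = (n - 3)^2*(n - 2)*(n + 2)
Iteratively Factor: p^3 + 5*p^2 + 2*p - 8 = (p + 2)*(p^2 + 3*p - 4) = (p - 1)*(p + 2)*(p + 4)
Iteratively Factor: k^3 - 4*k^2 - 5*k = (k)*(k^2 - 4*k - 5) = k*(k + 1)*(k - 5)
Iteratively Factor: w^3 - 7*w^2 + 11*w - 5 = (w - 5)*(w^2 - 2*w + 1) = (w - 5)*(w - 1)*(w - 1)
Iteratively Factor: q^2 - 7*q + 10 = (q - 2)*(q - 5)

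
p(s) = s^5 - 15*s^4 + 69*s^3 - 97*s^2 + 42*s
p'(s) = 5*s^4 - 60*s^3 + 207*s^2 - 194*s + 42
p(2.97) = 140.75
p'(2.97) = 108.90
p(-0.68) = -98.46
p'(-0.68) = 289.57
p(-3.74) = -8790.05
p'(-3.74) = 7780.08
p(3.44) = 186.65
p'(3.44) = 81.91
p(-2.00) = -1296.00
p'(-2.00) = 1818.00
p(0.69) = 2.22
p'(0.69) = -11.88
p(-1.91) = -1139.92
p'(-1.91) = 1652.31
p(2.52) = 90.77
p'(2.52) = 109.11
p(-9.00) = -216000.00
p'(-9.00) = 95100.00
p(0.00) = 0.00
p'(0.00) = 42.00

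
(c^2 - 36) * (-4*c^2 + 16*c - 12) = -4*c^4 + 16*c^3 + 132*c^2 - 576*c + 432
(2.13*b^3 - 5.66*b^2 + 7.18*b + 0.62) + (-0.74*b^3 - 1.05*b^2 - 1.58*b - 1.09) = 1.39*b^3 - 6.71*b^2 + 5.6*b - 0.47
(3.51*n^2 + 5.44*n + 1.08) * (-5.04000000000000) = -17.6904*n^2 - 27.4176*n - 5.4432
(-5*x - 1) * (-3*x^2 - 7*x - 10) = 15*x^3 + 38*x^2 + 57*x + 10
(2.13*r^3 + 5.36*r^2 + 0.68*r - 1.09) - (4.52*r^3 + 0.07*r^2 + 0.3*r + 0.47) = -2.39*r^3 + 5.29*r^2 + 0.38*r - 1.56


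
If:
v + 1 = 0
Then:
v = -1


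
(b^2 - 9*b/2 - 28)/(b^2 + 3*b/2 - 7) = (b - 8)/(b - 2)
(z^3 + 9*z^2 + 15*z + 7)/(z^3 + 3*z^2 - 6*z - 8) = (z^2 + 8*z + 7)/(z^2 + 2*z - 8)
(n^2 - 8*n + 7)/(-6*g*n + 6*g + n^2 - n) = (7 - n)/(6*g - n)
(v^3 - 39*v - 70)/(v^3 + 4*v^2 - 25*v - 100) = (v^2 - 5*v - 14)/(v^2 - v - 20)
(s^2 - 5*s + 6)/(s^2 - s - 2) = (s - 3)/(s + 1)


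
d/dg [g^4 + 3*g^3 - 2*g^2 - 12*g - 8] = 4*g^3 + 9*g^2 - 4*g - 12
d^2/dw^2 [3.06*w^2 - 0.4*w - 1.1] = 6.12000000000000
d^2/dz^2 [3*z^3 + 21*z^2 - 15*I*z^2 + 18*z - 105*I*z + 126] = 18*z + 42 - 30*I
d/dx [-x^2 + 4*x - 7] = 4 - 2*x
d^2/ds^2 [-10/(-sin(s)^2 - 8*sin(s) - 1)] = 20*(-2*sin(s)^4 - 12*sin(s)^3 - 27*sin(s)^2 + 28*sin(s) + 63)/(sin(s)^2 + 8*sin(s) + 1)^3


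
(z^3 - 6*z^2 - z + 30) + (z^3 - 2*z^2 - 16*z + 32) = 2*z^3 - 8*z^2 - 17*z + 62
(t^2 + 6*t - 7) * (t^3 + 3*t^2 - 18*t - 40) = t^5 + 9*t^4 - 7*t^3 - 169*t^2 - 114*t + 280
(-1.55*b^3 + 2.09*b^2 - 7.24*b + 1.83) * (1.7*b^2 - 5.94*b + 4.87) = -2.635*b^5 + 12.76*b^4 - 32.2711*b^3 + 56.2949*b^2 - 46.129*b + 8.9121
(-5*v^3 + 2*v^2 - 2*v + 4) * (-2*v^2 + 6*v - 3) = 10*v^5 - 34*v^4 + 31*v^3 - 26*v^2 + 30*v - 12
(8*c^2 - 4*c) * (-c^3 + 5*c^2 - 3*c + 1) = -8*c^5 + 44*c^4 - 44*c^3 + 20*c^2 - 4*c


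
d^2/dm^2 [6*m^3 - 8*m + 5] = 36*m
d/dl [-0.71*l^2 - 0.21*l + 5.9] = -1.42*l - 0.21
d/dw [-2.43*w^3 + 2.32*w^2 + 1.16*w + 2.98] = -7.29*w^2 + 4.64*w + 1.16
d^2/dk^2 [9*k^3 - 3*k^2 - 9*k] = 54*k - 6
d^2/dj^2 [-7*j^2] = -14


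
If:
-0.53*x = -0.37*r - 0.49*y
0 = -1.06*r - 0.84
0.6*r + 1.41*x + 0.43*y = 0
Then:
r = -0.79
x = 0.12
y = 0.72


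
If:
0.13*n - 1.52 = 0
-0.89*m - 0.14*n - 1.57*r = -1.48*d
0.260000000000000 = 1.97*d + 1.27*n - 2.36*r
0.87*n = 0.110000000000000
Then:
No Solution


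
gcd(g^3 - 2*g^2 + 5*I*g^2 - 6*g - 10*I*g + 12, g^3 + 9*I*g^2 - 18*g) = g + 3*I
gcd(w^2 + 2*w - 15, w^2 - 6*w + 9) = w - 3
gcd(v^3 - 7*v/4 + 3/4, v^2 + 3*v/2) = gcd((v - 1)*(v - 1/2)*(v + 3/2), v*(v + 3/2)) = v + 3/2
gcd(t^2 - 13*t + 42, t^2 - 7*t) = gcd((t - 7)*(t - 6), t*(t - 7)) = t - 7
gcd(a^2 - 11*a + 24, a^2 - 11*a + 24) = a^2 - 11*a + 24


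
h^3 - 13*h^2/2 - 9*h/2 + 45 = (h - 6)*(h - 3)*(h + 5/2)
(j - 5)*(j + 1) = j^2 - 4*j - 5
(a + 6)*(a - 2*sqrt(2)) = a^2 - 2*sqrt(2)*a + 6*a - 12*sqrt(2)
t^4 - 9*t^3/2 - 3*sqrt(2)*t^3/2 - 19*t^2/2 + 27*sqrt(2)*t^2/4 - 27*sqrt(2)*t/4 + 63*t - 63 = (t - 3)*(t - 3/2)*(t - 7*sqrt(2)/2)*(t + 2*sqrt(2))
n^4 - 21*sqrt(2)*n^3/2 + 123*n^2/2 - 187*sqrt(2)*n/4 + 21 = (n - 6*sqrt(2))*(n - 7*sqrt(2)/2)*(n - sqrt(2)/2)^2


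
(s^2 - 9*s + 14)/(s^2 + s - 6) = (s - 7)/(s + 3)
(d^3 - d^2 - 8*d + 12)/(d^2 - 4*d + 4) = d + 3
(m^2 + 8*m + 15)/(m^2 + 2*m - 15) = (m + 3)/(m - 3)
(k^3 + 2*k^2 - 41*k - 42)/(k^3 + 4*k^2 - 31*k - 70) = (k^2 - 5*k - 6)/(k^2 - 3*k - 10)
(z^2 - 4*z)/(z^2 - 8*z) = (z - 4)/(z - 8)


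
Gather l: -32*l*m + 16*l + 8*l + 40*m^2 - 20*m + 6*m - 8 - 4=l*(24 - 32*m) + 40*m^2 - 14*m - 12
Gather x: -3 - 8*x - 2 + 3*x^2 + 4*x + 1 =3*x^2 - 4*x - 4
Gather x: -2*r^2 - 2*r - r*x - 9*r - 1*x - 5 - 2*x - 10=-2*r^2 - 11*r + x*(-r - 3) - 15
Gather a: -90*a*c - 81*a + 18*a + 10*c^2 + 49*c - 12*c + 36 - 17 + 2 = a*(-90*c - 63) + 10*c^2 + 37*c + 21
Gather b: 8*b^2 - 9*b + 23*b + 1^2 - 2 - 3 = 8*b^2 + 14*b - 4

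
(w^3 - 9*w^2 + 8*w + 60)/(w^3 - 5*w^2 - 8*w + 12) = (w - 5)/(w - 1)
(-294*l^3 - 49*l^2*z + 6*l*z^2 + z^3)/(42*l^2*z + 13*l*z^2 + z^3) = (-7*l + z)/z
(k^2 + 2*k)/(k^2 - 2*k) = (k + 2)/(k - 2)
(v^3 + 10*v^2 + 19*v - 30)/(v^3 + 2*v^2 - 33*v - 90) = (v^2 + 5*v - 6)/(v^2 - 3*v - 18)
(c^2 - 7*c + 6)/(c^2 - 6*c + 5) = (c - 6)/(c - 5)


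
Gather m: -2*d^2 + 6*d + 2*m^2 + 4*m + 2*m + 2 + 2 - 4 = -2*d^2 + 6*d + 2*m^2 + 6*m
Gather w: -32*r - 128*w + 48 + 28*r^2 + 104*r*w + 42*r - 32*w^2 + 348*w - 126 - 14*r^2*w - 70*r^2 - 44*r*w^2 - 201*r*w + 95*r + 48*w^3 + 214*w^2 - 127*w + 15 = -42*r^2 + 105*r + 48*w^3 + w^2*(182 - 44*r) + w*(-14*r^2 - 97*r + 93) - 63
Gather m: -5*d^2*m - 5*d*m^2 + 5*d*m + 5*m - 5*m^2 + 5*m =m^2*(-5*d - 5) + m*(-5*d^2 + 5*d + 10)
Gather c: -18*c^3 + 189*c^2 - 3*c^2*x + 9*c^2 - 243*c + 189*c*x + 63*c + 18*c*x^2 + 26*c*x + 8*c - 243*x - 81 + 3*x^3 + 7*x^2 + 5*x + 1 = -18*c^3 + c^2*(198 - 3*x) + c*(18*x^2 + 215*x - 172) + 3*x^3 + 7*x^2 - 238*x - 80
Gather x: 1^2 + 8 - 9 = 0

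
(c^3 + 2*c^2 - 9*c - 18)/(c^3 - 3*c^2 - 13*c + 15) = (c^2 - c - 6)/(c^2 - 6*c + 5)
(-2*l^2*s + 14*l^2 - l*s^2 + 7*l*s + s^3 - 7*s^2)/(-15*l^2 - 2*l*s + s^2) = (2*l^2*s - 14*l^2 + l*s^2 - 7*l*s - s^3 + 7*s^2)/(15*l^2 + 2*l*s - s^2)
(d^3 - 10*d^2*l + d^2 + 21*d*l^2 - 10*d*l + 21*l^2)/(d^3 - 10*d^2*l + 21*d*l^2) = (d + 1)/d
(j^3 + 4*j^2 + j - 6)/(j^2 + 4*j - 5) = (j^2 + 5*j + 6)/(j + 5)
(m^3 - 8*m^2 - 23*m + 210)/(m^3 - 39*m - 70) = (m - 6)/(m + 2)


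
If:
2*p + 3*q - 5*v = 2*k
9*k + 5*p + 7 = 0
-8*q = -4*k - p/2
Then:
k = -80*v/71 - 49/71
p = 144*v/71 - 56/355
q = -31*v/71 - 126/355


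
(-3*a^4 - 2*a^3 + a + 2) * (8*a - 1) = -24*a^5 - 13*a^4 + 2*a^3 + 8*a^2 + 15*a - 2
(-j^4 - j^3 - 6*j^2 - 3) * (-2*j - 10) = 2*j^5 + 12*j^4 + 22*j^3 + 60*j^2 + 6*j + 30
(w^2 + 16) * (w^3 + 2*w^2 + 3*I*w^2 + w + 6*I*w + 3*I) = w^5 + 2*w^4 + 3*I*w^4 + 17*w^3 + 6*I*w^3 + 32*w^2 + 51*I*w^2 + 16*w + 96*I*w + 48*I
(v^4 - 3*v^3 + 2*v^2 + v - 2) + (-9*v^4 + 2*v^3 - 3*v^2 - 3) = -8*v^4 - v^3 - v^2 + v - 5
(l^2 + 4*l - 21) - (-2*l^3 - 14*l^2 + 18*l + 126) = 2*l^3 + 15*l^2 - 14*l - 147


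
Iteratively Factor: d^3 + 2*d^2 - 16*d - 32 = (d + 2)*(d^2 - 16) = (d - 4)*(d + 2)*(d + 4)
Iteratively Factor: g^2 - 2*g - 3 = (g + 1)*(g - 3)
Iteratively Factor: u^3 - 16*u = (u)*(u^2 - 16) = u*(u - 4)*(u + 4)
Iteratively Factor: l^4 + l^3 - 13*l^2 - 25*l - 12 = (l - 4)*(l^3 + 5*l^2 + 7*l + 3) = (l - 4)*(l + 1)*(l^2 + 4*l + 3) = (l - 4)*(l + 1)^2*(l + 3)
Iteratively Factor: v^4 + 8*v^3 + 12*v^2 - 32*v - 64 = (v + 2)*(v^3 + 6*v^2 - 32) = (v + 2)*(v + 4)*(v^2 + 2*v - 8) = (v - 2)*(v + 2)*(v + 4)*(v + 4)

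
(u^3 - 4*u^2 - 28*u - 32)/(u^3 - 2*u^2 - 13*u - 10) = (u^2 - 6*u - 16)/(u^2 - 4*u - 5)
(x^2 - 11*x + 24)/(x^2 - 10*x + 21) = (x - 8)/(x - 7)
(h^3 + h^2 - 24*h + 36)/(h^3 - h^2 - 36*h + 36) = (h^2 - 5*h + 6)/(h^2 - 7*h + 6)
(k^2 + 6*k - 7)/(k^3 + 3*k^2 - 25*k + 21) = 1/(k - 3)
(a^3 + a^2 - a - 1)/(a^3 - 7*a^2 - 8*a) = (a^2 - 1)/(a*(a - 8))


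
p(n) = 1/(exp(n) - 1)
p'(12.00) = 0.00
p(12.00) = 0.00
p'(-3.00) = -0.06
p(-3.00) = -1.05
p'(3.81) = -0.02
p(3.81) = 0.02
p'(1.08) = -0.78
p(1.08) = 0.51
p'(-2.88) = -0.06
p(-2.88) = -1.06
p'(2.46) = -0.10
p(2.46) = 0.09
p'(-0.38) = -6.84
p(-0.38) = -3.16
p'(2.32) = -0.12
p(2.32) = 0.11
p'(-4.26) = -0.01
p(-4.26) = -1.01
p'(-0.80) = -1.48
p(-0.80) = -1.82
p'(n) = -exp(n)/(exp(n) - 1)^2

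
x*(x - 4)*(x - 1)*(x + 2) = x^4 - 3*x^3 - 6*x^2 + 8*x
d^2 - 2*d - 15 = (d - 5)*(d + 3)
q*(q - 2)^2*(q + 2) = q^4 - 2*q^3 - 4*q^2 + 8*q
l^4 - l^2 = l^2*(l - 1)*(l + 1)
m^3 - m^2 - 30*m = m*(m - 6)*(m + 5)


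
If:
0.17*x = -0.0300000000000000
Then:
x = -0.18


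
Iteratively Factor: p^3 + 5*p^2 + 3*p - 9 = (p + 3)*(p^2 + 2*p - 3) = (p - 1)*(p + 3)*(p + 3)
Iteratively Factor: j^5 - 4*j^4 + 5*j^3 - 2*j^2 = (j - 1)*(j^4 - 3*j^3 + 2*j^2) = (j - 2)*(j - 1)*(j^3 - j^2) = j*(j - 2)*(j - 1)*(j^2 - j) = j*(j - 2)*(j - 1)^2*(j)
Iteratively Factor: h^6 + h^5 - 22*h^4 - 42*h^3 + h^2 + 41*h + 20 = (h + 1)*(h^5 - 22*h^3 - 20*h^2 + 21*h + 20) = (h + 1)^2*(h^4 - h^3 - 21*h^2 + h + 20) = (h + 1)^2*(h + 4)*(h^3 - 5*h^2 - h + 5) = (h + 1)^3*(h + 4)*(h^2 - 6*h + 5) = (h - 1)*(h + 1)^3*(h + 4)*(h - 5)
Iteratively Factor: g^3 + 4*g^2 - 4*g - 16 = (g + 2)*(g^2 + 2*g - 8) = (g + 2)*(g + 4)*(g - 2)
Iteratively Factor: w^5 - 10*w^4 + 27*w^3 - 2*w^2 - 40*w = (w - 5)*(w^4 - 5*w^3 + 2*w^2 + 8*w) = (w - 5)*(w + 1)*(w^3 - 6*w^2 + 8*w) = (w - 5)*(w - 2)*(w + 1)*(w^2 - 4*w) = w*(w - 5)*(w - 2)*(w + 1)*(w - 4)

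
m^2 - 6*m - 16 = (m - 8)*(m + 2)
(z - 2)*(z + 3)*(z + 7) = z^3 + 8*z^2 + z - 42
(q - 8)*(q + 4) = q^2 - 4*q - 32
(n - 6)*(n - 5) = n^2 - 11*n + 30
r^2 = r^2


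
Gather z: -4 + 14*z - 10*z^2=-10*z^2 + 14*z - 4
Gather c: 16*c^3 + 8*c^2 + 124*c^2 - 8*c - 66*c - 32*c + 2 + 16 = 16*c^3 + 132*c^2 - 106*c + 18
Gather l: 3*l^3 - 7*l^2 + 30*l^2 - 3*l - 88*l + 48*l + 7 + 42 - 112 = 3*l^3 + 23*l^2 - 43*l - 63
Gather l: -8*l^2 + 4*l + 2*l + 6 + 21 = -8*l^2 + 6*l + 27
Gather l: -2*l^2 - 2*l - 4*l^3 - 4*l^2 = -4*l^3 - 6*l^2 - 2*l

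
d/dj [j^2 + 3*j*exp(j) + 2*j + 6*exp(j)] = 3*j*exp(j) + 2*j + 9*exp(j) + 2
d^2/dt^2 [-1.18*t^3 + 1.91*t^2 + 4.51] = 3.82 - 7.08*t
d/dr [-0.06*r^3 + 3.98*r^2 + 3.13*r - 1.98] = -0.18*r^2 + 7.96*r + 3.13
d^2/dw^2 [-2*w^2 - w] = -4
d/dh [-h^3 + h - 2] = 1 - 3*h^2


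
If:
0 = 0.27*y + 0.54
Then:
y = -2.00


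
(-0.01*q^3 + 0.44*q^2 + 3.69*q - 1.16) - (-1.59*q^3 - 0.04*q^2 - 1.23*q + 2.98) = 1.58*q^3 + 0.48*q^2 + 4.92*q - 4.14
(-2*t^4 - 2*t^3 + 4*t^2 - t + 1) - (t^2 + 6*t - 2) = -2*t^4 - 2*t^3 + 3*t^2 - 7*t + 3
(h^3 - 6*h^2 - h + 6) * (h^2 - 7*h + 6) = h^5 - 13*h^4 + 47*h^3 - 23*h^2 - 48*h + 36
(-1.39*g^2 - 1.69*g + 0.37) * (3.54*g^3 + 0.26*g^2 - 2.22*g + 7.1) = -4.9206*g^5 - 6.344*g^4 + 3.9562*g^3 - 6.021*g^2 - 12.8204*g + 2.627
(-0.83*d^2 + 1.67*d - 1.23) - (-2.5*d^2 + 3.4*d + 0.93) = 1.67*d^2 - 1.73*d - 2.16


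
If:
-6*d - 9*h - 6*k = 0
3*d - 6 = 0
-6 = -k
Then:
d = 2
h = -16/3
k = 6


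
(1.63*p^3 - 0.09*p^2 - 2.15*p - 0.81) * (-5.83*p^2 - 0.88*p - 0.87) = -9.5029*p^5 - 0.9097*p^4 + 11.1956*p^3 + 6.6926*p^2 + 2.5833*p + 0.7047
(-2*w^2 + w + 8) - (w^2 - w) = -3*w^2 + 2*w + 8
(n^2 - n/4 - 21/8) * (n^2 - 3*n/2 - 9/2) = n^4 - 7*n^3/4 - 27*n^2/4 + 81*n/16 + 189/16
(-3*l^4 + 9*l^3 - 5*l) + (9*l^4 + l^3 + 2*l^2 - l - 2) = 6*l^4 + 10*l^3 + 2*l^2 - 6*l - 2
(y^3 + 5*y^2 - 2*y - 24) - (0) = y^3 + 5*y^2 - 2*y - 24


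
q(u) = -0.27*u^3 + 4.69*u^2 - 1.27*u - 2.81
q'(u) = -0.81*u^2 + 9.38*u - 1.27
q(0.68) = -1.59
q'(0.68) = 4.73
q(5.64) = 90.77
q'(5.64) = 25.87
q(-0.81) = 1.44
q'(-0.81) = -9.40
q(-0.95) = 2.86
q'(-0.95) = -10.91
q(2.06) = 12.12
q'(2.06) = 14.62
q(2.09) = 12.56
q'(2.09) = 14.80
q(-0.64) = -0.01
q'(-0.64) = -7.60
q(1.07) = 0.87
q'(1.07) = 7.84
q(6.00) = 100.09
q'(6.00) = 25.85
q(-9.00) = 585.34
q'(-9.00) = -151.30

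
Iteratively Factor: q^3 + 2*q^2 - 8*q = (q)*(q^2 + 2*q - 8) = q*(q - 2)*(q + 4)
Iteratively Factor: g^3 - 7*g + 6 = (g + 3)*(g^2 - 3*g + 2) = (g - 2)*(g + 3)*(g - 1)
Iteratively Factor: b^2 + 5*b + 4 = (b + 1)*(b + 4)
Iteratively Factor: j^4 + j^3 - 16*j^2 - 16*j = (j - 4)*(j^3 + 5*j^2 + 4*j) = (j - 4)*(j + 1)*(j^2 + 4*j) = (j - 4)*(j + 1)*(j + 4)*(j)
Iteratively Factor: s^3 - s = (s - 1)*(s^2 + s) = s*(s - 1)*(s + 1)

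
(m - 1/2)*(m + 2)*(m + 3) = m^3 + 9*m^2/2 + 7*m/2 - 3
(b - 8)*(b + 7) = b^2 - b - 56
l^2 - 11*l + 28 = (l - 7)*(l - 4)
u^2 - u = u*(u - 1)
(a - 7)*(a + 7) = a^2 - 49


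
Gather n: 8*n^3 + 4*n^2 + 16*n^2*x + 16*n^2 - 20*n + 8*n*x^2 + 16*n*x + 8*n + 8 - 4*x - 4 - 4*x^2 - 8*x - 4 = 8*n^3 + n^2*(16*x + 20) + n*(8*x^2 + 16*x - 12) - 4*x^2 - 12*x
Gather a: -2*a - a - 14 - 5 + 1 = -3*a - 18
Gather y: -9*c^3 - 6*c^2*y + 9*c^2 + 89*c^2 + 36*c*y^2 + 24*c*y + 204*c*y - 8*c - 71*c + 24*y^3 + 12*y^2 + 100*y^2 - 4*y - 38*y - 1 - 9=-9*c^3 + 98*c^2 - 79*c + 24*y^3 + y^2*(36*c + 112) + y*(-6*c^2 + 228*c - 42) - 10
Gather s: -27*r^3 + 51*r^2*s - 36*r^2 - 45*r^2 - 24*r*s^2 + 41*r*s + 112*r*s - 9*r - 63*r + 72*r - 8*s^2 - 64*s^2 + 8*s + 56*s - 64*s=-27*r^3 - 81*r^2 + s^2*(-24*r - 72) + s*(51*r^2 + 153*r)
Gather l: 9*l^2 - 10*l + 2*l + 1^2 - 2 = 9*l^2 - 8*l - 1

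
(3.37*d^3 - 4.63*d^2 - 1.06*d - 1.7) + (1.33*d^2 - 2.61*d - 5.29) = 3.37*d^3 - 3.3*d^2 - 3.67*d - 6.99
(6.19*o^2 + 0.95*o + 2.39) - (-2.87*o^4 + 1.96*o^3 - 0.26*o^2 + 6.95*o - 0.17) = 2.87*o^4 - 1.96*o^3 + 6.45*o^2 - 6.0*o + 2.56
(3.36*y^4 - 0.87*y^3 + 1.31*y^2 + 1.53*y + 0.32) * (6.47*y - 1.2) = 21.7392*y^5 - 9.6609*y^4 + 9.5197*y^3 + 8.3271*y^2 + 0.2344*y - 0.384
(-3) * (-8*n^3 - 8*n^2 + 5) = 24*n^3 + 24*n^2 - 15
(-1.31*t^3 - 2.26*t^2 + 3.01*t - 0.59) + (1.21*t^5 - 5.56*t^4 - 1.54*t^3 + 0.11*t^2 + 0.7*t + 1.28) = 1.21*t^5 - 5.56*t^4 - 2.85*t^3 - 2.15*t^2 + 3.71*t + 0.69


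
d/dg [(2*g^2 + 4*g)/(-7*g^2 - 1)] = 4*(7*g^2 - g - 1)/(49*g^4 + 14*g^2 + 1)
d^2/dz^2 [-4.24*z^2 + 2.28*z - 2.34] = -8.48000000000000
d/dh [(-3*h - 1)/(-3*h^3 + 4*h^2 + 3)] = (9*h^3 - 12*h^2 - h*(3*h + 1)*(9*h - 8) - 9)/(-3*h^3 + 4*h^2 + 3)^2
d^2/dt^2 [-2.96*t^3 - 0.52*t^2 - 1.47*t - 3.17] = -17.76*t - 1.04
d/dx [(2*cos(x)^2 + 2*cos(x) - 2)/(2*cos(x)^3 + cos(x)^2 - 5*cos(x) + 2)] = 2*(2*cos(x)^4 + 4*cos(x)^3 - 6*cos(x) + 3)*sin(x)/((cos(x) - 1)^2*(cos(x) + 2)^2*(2*cos(x) - 1)^2)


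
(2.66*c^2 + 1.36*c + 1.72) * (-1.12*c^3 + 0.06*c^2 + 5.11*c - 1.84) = -2.9792*c^5 - 1.3636*c^4 + 11.7478*c^3 + 2.1584*c^2 + 6.2868*c - 3.1648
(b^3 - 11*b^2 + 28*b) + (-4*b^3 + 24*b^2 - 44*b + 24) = -3*b^3 + 13*b^2 - 16*b + 24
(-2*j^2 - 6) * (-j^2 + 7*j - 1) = 2*j^4 - 14*j^3 + 8*j^2 - 42*j + 6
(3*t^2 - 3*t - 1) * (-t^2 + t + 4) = -3*t^4 + 6*t^3 + 10*t^2 - 13*t - 4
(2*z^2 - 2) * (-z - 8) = -2*z^3 - 16*z^2 + 2*z + 16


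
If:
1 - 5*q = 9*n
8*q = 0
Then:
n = 1/9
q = 0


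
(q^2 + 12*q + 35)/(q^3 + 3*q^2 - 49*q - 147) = (q + 5)/(q^2 - 4*q - 21)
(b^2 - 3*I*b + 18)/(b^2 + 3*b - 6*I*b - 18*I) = (b + 3*I)/(b + 3)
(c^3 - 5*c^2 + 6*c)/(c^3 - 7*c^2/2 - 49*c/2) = 2*(-c^2 + 5*c - 6)/(-2*c^2 + 7*c + 49)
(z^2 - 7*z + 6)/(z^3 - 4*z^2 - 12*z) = (z - 1)/(z*(z + 2))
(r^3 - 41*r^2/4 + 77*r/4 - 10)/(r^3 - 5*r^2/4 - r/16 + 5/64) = 16*(r^2 - 9*r + 8)/(16*r^2 - 1)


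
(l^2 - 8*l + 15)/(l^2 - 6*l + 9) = (l - 5)/(l - 3)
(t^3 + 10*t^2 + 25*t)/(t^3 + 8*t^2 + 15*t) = (t + 5)/(t + 3)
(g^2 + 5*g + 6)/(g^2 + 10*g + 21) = (g + 2)/(g + 7)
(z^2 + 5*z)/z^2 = (z + 5)/z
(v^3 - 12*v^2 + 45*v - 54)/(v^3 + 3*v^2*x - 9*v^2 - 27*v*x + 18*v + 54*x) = (v - 3)/(v + 3*x)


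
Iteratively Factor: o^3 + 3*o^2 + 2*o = (o)*(o^2 + 3*o + 2) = o*(o + 1)*(o + 2)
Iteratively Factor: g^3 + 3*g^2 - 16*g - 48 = (g + 3)*(g^2 - 16) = (g + 3)*(g + 4)*(g - 4)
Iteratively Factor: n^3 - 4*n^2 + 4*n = (n)*(n^2 - 4*n + 4) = n*(n - 2)*(n - 2)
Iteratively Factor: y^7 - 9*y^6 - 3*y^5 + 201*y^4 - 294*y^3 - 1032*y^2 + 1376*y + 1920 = (y - 4)*(y^6 - 5*y^5 - 23*y^4 + 109*y^3 + 142*y^2 - 464*y - 480) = (y - 5)*(y - 4)*(y^5 - 23*y^3 - 6*y^2 + 112*y + 96) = (y - 5)*(y - 4)*(y - 3)*(y^4 + 3*y^3 - 14*y^2 - 48*y - 32) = (y - 5)*(y - 4)*(y - 3)*(y + 1)*(y^3 + 2*y^2 - 16*y - 32) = (y - 5)*(y - 4)*(y - 3)*(y + 1)*(y + 2)*(y^2 - 16) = (y - 5)*(y - 4)*(y - 3)*(y + 1)*(y + 2)*(y + 4)*(y - 4)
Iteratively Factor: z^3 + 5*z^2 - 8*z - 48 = (z + 4)*(z^2 + z - 12) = (z + 4)^2*(z - 3)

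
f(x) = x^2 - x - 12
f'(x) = 2*x - 1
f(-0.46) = -11.33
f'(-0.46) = -1.92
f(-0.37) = -11.49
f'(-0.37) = -1.74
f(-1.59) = -7.88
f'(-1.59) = -4.18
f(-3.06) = 0.42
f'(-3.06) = -7.12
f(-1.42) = -8.56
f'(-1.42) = -3.84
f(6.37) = 22.21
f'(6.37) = 11.74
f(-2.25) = -4.69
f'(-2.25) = -5.50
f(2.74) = -7.23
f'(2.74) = 4.48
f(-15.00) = 228.00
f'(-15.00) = -31.00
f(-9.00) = 78.00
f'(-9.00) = -19.00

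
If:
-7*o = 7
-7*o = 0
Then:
No Solution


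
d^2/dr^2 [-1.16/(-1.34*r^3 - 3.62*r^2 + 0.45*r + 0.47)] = (-(9.3264*r + 8.3984)*(1.34*r^3 + 3.62*r^2 - 0.45*r - 0.47) + 1.16*(4.02*r^2 + 7.24*r - 0.45)*(8.04*r^2 + 14.48*r - 0.9))/(1.34*r^3 + 3.62*r^2 - 0.45*r - 0.47)^3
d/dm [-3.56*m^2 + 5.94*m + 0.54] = 5.94 - 7.12*m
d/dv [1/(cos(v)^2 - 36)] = 2*sin(v)*cos(v)/(cos(v)^2 - 36)^2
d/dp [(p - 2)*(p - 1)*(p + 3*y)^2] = (p + 3*y)*(2*(p - 2)*(p - 1) + (p - 2)*(p + 3*y) + (p - 1)*(p + 3*y))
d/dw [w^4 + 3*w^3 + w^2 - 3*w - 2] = 4*w^3 + 9*w^2 + 2*w - 3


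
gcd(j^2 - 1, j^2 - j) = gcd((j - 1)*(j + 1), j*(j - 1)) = j - 1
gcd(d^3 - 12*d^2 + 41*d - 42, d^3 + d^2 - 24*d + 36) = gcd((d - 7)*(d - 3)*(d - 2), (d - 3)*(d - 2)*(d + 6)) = d^2 - 5*d + 6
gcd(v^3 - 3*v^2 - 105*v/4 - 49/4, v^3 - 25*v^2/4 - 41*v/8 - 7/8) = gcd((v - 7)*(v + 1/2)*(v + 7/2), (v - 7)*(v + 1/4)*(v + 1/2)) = v^2 - 13*v/2 - 7/2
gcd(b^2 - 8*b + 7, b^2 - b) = b - 1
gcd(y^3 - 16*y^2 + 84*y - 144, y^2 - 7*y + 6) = y - 6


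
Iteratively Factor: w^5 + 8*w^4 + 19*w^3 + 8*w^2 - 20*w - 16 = (w + 1)*(w^4 + 7*w^3 + 12*w^2 - 4*w - 16) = (w + 1)*(w + 2)*(w^3 + 5*w^2 + 2*w - 8) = (w + 1)*(w + 2)^2*(w^2 + 3*w - 4) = (w + 1)*(w + 2)^2*(w + 4)*(w - 1)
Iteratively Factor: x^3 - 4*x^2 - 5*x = (x - 5)*(x^2 + x) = x*(x - 5)*(x + 1)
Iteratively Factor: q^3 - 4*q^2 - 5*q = (q - 5)*(q^2 + q) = (q - 5)*(q + 1)*(q)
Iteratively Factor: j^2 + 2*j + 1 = (j + 1)*(j + 1)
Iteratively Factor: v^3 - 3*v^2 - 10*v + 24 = (v + 3)*(v^2 - 6*v + 8) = (v - 2)*(v + 3)*(v - 4)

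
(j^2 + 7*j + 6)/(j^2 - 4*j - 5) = (j + 6)/(j - 5)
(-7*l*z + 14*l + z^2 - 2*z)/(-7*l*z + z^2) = (z - 2)/z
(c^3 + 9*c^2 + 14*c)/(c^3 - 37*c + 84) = c*(c + 2)/(c^2 - 7*c + 12)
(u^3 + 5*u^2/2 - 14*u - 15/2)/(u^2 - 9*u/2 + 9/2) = (2*u^2 + 11*u + 5)/(2*u - 3)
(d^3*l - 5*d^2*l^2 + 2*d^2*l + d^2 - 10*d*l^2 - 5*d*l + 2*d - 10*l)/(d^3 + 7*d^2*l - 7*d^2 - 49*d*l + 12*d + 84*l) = (d^3*l - 5*d^2*l^2 + 2*d^2*l + d^2 - 10*d*l^2 - 5*d*l + 2*d - 10*l)/(d^3 + 7*d^2*l - 7*d^2 - 49*d*l + 12*d + 84*l)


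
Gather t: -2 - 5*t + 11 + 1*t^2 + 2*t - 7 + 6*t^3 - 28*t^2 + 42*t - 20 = 6*t^3 - 27*t^2 + 39*t - 18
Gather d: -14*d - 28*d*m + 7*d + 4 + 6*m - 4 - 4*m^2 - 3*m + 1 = d*(-28*m - 7) - 4*m^2 + 3*m + 1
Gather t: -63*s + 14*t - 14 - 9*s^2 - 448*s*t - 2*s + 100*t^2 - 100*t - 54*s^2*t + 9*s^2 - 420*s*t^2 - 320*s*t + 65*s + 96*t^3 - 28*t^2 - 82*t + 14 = 96*t^3 + t^2*(72 - 420*s) + t*(-54*s^2 - 768*s - 168)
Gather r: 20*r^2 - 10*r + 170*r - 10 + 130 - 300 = 20*r^2 + 160*r - 180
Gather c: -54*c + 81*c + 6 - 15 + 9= 27*c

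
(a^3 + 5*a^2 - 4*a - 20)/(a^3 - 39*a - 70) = (a - 2)/(a - 7)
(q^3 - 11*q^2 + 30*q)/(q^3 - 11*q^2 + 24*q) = (q^2 - 11*q + 30)/(q^2 - 11*q + 24)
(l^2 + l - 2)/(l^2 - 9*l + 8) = (l + 2)/(l - 8)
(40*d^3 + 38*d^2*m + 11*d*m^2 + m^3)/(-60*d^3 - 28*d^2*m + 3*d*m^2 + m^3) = (-20*d^2 - 9*d*m - m^2)/(30*d^2 - d*m - m^2)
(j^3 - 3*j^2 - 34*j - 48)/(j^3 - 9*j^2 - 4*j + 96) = (j + 2)/(j - 4)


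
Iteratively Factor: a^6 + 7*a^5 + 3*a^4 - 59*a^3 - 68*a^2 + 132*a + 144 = (a + 1)*(a^5 + 6*a^4 - 3*a^3 - 56*a^2 - 12*a + 144) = (a - 2)*(a + 1)*(a^4 + 8*a^3 + 13*a^2 - 30*a - 72) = (a - 2)^2*(a + 1)*(a^3 + 10*a^2 + 33*a + 36) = (a - 2)^2*(a + 1)*(a + 3)*(a^2 + 7*a + 12) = (a - 2)^2*(a + 1)*(a + 3)*(a + 4)*(a + 3)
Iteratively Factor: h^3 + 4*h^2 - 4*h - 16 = (h + 2)*(h^2 + 2*h - 8) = (h - 2)*(h + 2)*(h + 4)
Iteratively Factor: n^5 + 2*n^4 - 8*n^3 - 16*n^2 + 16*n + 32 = (n + 2)*(n^4 - 8*n^2 + 16) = (n - 2)*(n + 2)*(n^3 + 2*n^2 - 4*n - 8) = (n - 2)*(n + 2)^2*(n^2 - 4) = (n - 2)*(n + 2)^3*(n - 2)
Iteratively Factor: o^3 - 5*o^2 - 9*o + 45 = (o - 3)*(o^2 - 2*o - 15) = (o - 3)*(o + 3)*(o - 5)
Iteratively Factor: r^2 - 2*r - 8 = (r - 4)*(r + 2)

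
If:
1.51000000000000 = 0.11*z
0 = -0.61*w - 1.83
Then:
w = -3.00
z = 13.73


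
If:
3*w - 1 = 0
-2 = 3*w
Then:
No Solution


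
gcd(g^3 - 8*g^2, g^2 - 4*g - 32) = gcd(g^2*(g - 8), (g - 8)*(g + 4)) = g - 8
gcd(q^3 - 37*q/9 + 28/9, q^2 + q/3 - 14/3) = q + 7/3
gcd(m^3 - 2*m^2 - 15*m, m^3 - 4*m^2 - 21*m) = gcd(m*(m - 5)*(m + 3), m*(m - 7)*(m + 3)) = m^2 + 3*m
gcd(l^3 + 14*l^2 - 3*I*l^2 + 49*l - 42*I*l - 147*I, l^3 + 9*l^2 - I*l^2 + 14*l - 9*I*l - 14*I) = l + 7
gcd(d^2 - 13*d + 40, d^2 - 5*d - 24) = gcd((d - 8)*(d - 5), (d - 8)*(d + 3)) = d - 8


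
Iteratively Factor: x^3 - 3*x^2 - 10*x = (x + 2)*(x^2 - 5*x) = x*(x + 2)*(x - 5)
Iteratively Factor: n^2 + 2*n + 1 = (n + 1)*(n + 1)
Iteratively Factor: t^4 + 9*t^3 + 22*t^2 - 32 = (t - 1)*(t^3 + 10*t^2 + 32*t + 32) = (t - 1)*(t + 2)*(t^2 + 8*t + 16) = (t - 1)*(t + 2)*(t + 4)*(t + 4)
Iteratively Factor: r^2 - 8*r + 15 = (r - 5)*(r - 3)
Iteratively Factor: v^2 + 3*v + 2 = (v + 1)*(v + 2)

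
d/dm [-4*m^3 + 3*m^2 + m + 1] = -12*m^2 + 6*m + 1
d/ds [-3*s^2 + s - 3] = 1 - 6*s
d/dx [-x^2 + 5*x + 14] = 5 - 2*x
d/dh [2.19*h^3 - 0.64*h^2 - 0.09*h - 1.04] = 6.57*h^2 - 1.28*h - 0.09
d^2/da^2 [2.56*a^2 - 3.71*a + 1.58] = 5.12000000000000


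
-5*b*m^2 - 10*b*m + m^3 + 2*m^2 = m*(-5*b + m)*(m + 2)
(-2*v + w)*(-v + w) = 2*v^2 - 3*v*w + w^2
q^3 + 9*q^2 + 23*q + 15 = (q + 1)*(q + 3)*(q + 5)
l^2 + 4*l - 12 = (l - 2)*(l + 6)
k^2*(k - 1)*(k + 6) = k^4 + 5*k^3 - 6*k^2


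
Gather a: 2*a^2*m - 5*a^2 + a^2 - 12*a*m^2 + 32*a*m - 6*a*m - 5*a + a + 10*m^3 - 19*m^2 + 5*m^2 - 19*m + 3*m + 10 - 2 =a^2*(2*m - 4) + a*(-12*m^2 + 26*m - 4) + 10*m^3 - 14*m^2 - 16*m + 8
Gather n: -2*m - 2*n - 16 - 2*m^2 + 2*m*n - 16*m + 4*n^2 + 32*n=-2*m^2 - 18*m + 4*n^2 + n*(2*m + 30) - 16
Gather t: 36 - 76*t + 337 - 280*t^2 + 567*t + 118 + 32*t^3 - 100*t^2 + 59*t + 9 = 32*t^3 - 380*t^2 + 550*t + 500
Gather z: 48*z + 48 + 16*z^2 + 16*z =16*z^2 + 64*z + 48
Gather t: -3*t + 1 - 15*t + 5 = 6 - 18*t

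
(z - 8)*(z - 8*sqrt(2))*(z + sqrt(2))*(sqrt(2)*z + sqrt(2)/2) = sqrt(2)*z^4 - 14*z^3 - 15*sqrt(2)*z^3/2 - 20*sqrt(2)*z^2 + 105*z^2 + 56*z + 120*sqrt(2)*z + 64*sqrt(2)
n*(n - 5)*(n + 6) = n^3 + n^2 - 30*n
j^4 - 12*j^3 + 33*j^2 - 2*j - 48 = (j - 8)*(j - 3)*(j - 2)*(j + 1)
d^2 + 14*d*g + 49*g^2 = (d + 7*g)^2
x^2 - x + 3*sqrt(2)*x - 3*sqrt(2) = (x - 1)*(x + 3*sqrt(2))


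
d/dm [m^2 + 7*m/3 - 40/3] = 2*m + 7/3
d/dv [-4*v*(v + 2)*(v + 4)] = -12*v^2 - 48*v - 32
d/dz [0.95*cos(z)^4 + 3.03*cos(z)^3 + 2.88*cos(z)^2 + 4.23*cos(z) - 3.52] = -(3.8*cos(z)^3 + 9.09*cos(z)^2 + 5.76*cos(z) + 4.23)*sin(z)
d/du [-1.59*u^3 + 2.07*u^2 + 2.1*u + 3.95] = -4.77*u^2 + 4.14*u + 2.1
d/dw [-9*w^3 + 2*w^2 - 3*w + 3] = -27*w^2 + 4*w - 3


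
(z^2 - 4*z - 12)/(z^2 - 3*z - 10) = (z - 6)/(z - 5)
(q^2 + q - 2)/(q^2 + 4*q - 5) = (q + 2)/(q + 5)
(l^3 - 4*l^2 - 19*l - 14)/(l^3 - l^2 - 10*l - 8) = (l - 7)/(l - 4)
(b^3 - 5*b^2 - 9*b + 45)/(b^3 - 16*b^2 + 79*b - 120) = (b + 3)/(b - 8)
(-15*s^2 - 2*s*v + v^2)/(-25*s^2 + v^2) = (3*s + v)/(5*s + v)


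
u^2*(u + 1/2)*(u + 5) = u^4 + 11*u^3/2 + 5*u^2/2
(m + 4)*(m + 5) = m^2 + 9*m + 20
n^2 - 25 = (n - 5)*(n + 5)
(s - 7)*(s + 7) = s^2 - 49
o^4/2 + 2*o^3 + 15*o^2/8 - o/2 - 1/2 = (o/2 + 1)*(o - 1/2)*(o + 1/2)*(o + 2)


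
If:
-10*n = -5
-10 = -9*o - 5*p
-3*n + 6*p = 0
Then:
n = 1/2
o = 35/36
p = 1/4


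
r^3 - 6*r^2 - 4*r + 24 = (r - 6)*(r - 2)*(r + 2)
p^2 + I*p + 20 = (p - 4*I)*(p + 5*I)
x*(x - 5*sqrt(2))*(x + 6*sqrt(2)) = x^3 + sqrt(2)*x^2 - 60*x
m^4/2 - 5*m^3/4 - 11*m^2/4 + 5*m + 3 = (m/2 + 1)*(m - 3)*(m - 2)*(m + 1/2)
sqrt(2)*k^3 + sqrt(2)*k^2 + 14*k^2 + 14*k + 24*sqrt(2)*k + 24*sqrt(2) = (k + 3*sqrt(2))*(k + 4*sqrt(2))*(sqrt(2)*k + sqrt(2))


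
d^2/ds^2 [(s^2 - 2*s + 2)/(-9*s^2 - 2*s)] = 4*(90*s^3 - 243*s^2 - 54*s - 4)/(s^3*(729*s^3 + 486*s^2 + 108*s + 8))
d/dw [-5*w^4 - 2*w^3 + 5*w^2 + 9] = 2*w*(-10*w^2 - 3*w + 5)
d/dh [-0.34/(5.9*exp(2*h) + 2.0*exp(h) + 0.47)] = (4.012*exp(h) + 0.68)*exp(h)/(5.9*exp(2*h) + 2.0*exp(h) + 0.47)^2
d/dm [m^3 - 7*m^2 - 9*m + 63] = 3*m^2 - 14*m - 9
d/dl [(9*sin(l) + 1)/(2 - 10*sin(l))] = 7*cos(l)/(5*sin(l) - 1)^2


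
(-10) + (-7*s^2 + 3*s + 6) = -7*s^2 + 3*s - 4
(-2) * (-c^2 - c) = 2*c^2 + 2*c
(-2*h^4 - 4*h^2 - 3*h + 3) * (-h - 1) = 2*h^5 + 2*h^4 + 4*h^3 + 7*h^2 - 3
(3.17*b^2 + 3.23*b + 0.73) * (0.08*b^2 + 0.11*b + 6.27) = 0.2536*b^4 + 0.6071*b^3 + 20.2896*b^2 + 20.3324*b + 4.5771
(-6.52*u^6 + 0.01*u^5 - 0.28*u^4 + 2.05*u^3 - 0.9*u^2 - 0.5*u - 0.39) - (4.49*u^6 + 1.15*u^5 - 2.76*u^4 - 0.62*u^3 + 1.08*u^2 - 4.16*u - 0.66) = -11.01*u^6 - 1.14*u^5 + 2.48*u^4 + 2.67*u^3 - 1.98*u^2 + 3.66*u + 0.27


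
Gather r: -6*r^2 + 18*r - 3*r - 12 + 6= -6*r^2 + 15*r - 6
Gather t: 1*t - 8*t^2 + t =-8*t^2 + 2*t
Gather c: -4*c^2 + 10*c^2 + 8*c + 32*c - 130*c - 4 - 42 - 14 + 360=6*c^2 - 90*c + 300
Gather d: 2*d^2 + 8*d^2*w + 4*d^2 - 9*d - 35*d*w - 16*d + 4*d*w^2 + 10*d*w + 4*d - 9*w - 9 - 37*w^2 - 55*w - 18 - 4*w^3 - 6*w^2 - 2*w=d^2*(8*w + 6) + d*(4*w^2 - 25*w - 21) - 4*w^3 - 43*w^2 - 66*w - 27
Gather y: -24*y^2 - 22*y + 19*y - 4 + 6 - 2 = -24*y^2 - 3*y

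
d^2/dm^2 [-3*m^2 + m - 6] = -6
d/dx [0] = 0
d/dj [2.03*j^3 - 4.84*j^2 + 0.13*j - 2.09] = 6.09*j^2 - 9.68*j + 0.13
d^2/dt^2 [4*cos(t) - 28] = -4*cos(t)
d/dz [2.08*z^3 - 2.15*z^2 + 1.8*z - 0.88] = 6.24*z^2 - 4.3*z + 1.8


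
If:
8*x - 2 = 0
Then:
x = 1/4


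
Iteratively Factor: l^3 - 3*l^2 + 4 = (l - 2)*(l^2 - l - 2) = (l - 2)^2*(l + 1)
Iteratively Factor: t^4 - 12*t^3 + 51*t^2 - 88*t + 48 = (t - 4)*(t^3 - 8*t^2 + 19*t - 12) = (t - 4)^2*(t^2 - 4*t + 3) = (t - 4)^2*(t - 1)*(t - 3)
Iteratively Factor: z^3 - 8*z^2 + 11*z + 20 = (z - 5)*(z^2 - 3*z - 4) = (z - 5)*(z + 1)*(z - 4)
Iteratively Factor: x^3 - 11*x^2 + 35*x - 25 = (x - 5)*(x^2 - 6*x + 5) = (x - 5)*(x - 1)*(x - 5)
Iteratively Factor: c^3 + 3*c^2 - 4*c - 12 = (c - 2)*(c^2 + 5*c + 6) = (c - 2)*(c + 3)*(c + 2)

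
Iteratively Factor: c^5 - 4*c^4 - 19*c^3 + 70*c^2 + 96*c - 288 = (c - 4)*(c^4 - 19*c^2 - 6*c + 72) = (c - 4)*(c + 3)*(c^3 - 3*c^2 - 10*c + 24) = (c - 4)^2*(c + 3)*(c^2 + c - 6) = (c - 4)^2*(c + 3)^2*(c - 2)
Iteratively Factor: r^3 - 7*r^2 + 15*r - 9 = (r - 1)*(r^2 - 6*r + 9) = (r - 3)*(r - 1)*(r - 3)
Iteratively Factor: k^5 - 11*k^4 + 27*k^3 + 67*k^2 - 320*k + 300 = (k - 5)*(k^4 - 6*k^3 - 3*k^2 + 52*k - 60) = (k - 5)*(k - 2)*(k^3 - 4*k^2 - 11*k + 30) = (k - 5)*(k - 2)*(k + 3)*(k^2 - 7*k + 10) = (k - 5)*(k - 2)^2*(k + 3)*(k - 5)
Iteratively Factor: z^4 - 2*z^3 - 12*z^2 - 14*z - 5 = (z + 1)*(z^3 - 3*z^2 - 9*z - 5) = (z + 1)^2*(z^2 - 4*z - 5) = (z - 5)*(z + 1)^2*(z + 1)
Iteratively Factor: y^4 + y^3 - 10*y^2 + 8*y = (y)*(y^3 + y^2 - 10*y + 8) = y*(y - 1)*(y^2 + 2*y - 8) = y*(y - 1)*(y + 4)*(y - 2)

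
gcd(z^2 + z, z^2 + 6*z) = z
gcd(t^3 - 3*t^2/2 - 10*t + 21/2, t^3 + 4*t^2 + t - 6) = t^2 + 2*t - 3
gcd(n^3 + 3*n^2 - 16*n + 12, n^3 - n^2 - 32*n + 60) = n^2 + 4*n - 12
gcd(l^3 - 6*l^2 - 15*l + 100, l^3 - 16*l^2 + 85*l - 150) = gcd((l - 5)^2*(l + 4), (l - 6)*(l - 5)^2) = l^2 - 10*l + 25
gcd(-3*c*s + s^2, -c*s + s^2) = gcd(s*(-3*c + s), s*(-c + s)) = s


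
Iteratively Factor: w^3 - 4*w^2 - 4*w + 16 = (w - 4)*(w^2 - 4) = (w - 4)*(w - 2)*(w + 2)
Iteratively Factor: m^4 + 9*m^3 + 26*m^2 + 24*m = (m + 4)*(m^3 + 5*m^2 + 6*m) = m*(m + 4)*(m^2 + 5*m + 6) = m*(m + 3)*(m + 4)*(m + 2)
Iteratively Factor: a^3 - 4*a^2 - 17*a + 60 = (a - 5)*(a^2 + a - 12) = (a - 5)*(a - 3)*(a + 4)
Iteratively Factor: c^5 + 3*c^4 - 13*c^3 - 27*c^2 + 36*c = (c)*(c^4 + 3*c^3 - 13*c^2 - 27*c + 36) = c*(c + 4)*(c^3 - c^2 - 9*c + 9) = c*(c + 3)*(c + 4)*(c^2 - 4*c + 3) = c*(c - 3)*(c + 3)*(c + 4)*(c - 1)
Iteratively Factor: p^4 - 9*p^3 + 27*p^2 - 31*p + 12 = (p - 1)*(p^3 - 8*p^2 + 19*p - 12) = (p - 1)^2*(p^2 - 7*p + 12) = (p - 4)*(p - 1)^2*(p - 3)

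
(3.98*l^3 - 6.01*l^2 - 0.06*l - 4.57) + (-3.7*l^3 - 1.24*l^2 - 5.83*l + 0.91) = 0.28*l^3 - 7.25*l^2 - 5.89*l - 3.66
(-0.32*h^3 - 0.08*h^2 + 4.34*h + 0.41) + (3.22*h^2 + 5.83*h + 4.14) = -0.32*h^3 + 3.14*h^2 + 10.17*h + 4.55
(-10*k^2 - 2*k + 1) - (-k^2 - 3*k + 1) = -9*k^2 + k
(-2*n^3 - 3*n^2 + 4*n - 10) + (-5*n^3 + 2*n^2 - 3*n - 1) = -7*n^3 - n^2 + n - 11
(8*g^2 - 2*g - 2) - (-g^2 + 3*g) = 9*g^2 - 5*g - 2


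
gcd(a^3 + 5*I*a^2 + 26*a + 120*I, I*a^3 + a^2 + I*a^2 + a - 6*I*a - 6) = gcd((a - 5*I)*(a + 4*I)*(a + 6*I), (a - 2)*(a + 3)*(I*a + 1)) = 1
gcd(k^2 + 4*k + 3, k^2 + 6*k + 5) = k + 1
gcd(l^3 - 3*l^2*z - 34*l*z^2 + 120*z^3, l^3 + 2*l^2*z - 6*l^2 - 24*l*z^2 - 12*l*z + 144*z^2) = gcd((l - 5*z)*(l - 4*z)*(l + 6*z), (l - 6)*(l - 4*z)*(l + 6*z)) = -l^2 - 2*l*z + 24*z^2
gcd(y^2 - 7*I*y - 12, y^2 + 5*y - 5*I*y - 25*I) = 1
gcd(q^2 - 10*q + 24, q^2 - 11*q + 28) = q - 4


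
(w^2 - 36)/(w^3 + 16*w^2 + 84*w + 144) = (w - 6)/(w^2 + 10*w + 24)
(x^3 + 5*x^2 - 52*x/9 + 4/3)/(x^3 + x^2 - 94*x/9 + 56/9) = (3*x^2 + 17*x - 6)/(3*x^2 + 5*x - 28)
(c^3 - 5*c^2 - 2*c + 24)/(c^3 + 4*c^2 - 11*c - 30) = (c - 4)/(c + 5)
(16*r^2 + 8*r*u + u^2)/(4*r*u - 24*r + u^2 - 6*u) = (4*r + u)/(u - 6)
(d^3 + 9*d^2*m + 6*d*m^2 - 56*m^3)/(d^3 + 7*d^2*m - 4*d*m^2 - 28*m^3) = (d + 4*m)/(d + 2*m)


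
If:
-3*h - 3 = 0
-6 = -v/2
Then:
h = -1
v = 12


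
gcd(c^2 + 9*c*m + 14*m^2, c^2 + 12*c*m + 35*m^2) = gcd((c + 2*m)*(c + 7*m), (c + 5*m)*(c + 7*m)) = c + 7*m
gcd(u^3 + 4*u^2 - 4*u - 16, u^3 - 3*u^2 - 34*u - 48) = u + 2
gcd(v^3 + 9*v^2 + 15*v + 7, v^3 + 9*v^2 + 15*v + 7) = v^3 + 9*v^2 + 15*v + 7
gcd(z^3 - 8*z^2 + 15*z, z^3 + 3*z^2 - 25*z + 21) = z - 3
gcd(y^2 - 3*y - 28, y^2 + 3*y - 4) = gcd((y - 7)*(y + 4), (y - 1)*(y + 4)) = y + 4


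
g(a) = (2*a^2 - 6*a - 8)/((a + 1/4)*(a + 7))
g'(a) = (4*a - 6)/((a + 1/4)*(a + 7)) - (2*a^2 - 6*a - 8)/((a + 1/4)*(a + 7)^2) - (2*a^2 - 6*a - 8)/((a + 1/4)^2*(a + 7))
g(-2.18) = -1.57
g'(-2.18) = 1.10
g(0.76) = -1.46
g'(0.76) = 1.25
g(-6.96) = -486.75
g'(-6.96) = 12222.24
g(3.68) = -0.07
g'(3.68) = 0.23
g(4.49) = 0.10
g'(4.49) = 0.19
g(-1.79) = -1.14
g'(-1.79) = 1.12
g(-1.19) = -0.36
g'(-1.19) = 1.65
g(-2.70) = -2.16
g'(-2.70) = 1.21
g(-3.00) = -2.55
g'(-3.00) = 1.35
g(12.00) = 0.89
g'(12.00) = 0.06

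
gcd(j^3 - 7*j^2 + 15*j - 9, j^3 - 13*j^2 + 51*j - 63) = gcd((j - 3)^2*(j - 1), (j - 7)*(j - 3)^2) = j^2 - 6*j + 9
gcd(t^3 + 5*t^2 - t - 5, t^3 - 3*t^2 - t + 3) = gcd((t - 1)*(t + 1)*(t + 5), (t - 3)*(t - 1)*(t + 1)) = t^2 - 1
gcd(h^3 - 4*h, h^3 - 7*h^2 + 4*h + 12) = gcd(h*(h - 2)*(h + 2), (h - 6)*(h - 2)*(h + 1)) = h - 2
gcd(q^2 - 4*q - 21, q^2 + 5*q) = 1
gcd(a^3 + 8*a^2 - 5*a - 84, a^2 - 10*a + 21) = a - 3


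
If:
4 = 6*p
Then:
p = 2/3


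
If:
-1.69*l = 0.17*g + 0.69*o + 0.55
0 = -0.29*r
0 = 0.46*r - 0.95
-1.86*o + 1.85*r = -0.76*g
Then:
No Solution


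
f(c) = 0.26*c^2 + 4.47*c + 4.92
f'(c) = 0.52*c + 4.47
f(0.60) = 7.70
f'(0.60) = 4.78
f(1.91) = 14.41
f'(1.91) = 5.46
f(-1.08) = 0.40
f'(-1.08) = 3.91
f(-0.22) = 3.95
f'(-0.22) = 4.36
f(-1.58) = -1.49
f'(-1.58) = 3.65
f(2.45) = 17.43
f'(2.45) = 5.74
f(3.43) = 23.31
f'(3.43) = 6.25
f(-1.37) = -0.72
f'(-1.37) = 3.76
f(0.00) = 4.92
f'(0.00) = 4.47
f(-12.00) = -11.28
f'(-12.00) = -1.77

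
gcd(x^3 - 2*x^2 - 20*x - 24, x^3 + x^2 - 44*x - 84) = x + 2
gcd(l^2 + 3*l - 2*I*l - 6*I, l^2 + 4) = l - 2*I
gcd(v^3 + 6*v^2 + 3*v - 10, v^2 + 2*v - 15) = v + 5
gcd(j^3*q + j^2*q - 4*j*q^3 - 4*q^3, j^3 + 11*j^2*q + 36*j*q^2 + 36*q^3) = j + 2*q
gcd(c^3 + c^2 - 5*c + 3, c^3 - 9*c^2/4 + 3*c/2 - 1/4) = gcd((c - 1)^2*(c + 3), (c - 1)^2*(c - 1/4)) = c^2 - 2*c + 1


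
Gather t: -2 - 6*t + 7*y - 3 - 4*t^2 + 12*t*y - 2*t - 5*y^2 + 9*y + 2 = -4*t^2 + t*(12*y - 8) - 5*y^2 + 16*y - 3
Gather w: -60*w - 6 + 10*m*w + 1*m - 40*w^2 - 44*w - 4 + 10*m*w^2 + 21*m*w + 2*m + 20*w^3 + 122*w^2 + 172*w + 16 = 3*m + 20*w^3 + w^2*(10*m + 82) + w*(31*m + 68) + 6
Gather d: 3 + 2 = 5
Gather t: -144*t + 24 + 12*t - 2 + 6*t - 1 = 21 - 126*t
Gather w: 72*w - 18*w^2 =-18*w^2 + 72*w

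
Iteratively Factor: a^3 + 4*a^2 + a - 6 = (a + 2)*(a^2 + 2*a - 3) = (a + 2)*(a + 3)*(a - 1)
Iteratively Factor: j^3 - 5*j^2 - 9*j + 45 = (j - 3)*(j^2 - 2*j - 15) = (j - 5)*(j - 3)*(j + 3)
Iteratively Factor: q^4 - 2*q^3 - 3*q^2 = (q + 1)*(q^3 - 3*q^2) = q*(q + 1)*(q^2 - 3*q) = q^2*(q + 1)*(q - 3)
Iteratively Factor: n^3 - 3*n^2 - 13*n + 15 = (n - 5)*(n^2 + 2*n - 3) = (n - 5)*(n + 3)*(n - 1)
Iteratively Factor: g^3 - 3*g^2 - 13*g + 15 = (g + 3)*(g^2 - 6*g + 5) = (g - 5)*(g + 3)*(g - 1)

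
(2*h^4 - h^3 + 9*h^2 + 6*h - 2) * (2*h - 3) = 4*h^5 - 8*h^4 + 21*h^3 - 15*h^2 - 22*h + 6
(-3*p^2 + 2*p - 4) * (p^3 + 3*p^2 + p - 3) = -3*p^5 - 7*p^4 - p^3 - p^2 - 10*p + 12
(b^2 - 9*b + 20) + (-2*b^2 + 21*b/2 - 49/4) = -b^2 + 3*b/2 + 31/4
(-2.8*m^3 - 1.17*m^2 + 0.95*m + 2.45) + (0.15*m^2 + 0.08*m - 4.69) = -2.8*m^3 - 1.02*m^2 + 1.03*m - 2.24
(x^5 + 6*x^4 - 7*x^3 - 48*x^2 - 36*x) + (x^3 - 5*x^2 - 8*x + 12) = x^5 + 6*x^4 - 6*x^3 - 53*x^2 - 44*x + 12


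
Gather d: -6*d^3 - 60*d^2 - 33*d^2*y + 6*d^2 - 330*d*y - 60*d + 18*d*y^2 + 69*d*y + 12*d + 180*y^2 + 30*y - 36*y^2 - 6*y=-6*d^3 + d^2*(-33*y - 54) + d*(18*y^2 - 261*y - 48) + 144*y^2 + 24*y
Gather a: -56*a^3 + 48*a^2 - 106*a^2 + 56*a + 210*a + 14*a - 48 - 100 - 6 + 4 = -56*a^3 - 58*a^2 + 280*a - 150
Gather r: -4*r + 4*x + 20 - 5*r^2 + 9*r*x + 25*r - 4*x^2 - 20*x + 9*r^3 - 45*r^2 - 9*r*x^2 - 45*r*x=9*r^3 - 50*r^2 + r*(-9*x^2 - 36*x + 21) - 4*x^2 - 16*x + 20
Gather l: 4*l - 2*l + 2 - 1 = 2*l + 1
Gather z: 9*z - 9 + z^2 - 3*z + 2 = z^2 + 6*z - 7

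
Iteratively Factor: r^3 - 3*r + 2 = (r - 1)*(r^2 + r - 2) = (r - 1)^2*(r + 2)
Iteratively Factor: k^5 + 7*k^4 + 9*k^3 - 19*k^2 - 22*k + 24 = (k - 1)*(k^4 + 8*k^3 + 17*k^2 - 2*k - 24) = (k - 1)*(k + 2)*(k^3 + 6*k^2 + 5*k - 12) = (k - 1)^2*(k + 2)*(k^2 + 7*k + 12) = (k - 1)^2*(k + 2)*(k + 3)*(k + 4)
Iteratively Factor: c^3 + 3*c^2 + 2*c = (c)*(c^2 + 3*c + 2) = c*(c + 1)*(c + 2)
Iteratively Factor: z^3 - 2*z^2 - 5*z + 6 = (z + 2)*(z^2 - 4*z + 3) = (z - 3)*(z + 2)*(z - 1)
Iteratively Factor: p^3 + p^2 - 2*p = (p)*(p^2 + p - 2) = p*(p + 2)*(p - 1)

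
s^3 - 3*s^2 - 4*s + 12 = (s - 3)*(s - 2)*(s + 2)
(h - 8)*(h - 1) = h^2 - 9*h + 8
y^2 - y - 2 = (y - 2)*(y + 1)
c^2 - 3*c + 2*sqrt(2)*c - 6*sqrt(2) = (c - 3)*(c + 2*sqrt(2))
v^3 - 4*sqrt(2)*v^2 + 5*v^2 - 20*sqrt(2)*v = v*(v + 5)*(v - 4*sqrt(2))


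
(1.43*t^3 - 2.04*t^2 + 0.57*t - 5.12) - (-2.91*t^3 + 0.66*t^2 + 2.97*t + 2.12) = 4.34*t^3 - 2.7*t^2 - 2.4*t - 7.24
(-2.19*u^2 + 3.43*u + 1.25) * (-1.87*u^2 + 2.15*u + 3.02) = 4.0953*u^4 - 11.1226*u^3 - 1.5768*u^2 + 13.0461*u + 3.775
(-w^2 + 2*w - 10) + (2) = -w^2 + 2*w - 8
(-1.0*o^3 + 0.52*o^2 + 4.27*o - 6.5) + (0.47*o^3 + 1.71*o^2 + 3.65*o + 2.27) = -0.53*o^3 + 2.23*o^2 + 7.92*o - 4.23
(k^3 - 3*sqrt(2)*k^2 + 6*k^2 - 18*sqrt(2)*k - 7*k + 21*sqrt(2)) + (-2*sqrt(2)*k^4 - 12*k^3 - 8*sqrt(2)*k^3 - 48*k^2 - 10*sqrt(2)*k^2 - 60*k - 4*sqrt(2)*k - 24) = -2*sqrt(2)*k^4 - 8*sqrt(2)*k^3 - 11*k^3 - 42*k^2 - 13*sqrt(2)*k^2 - 67*k - 22*sqrt(2)*k - 24 + 21*sqrt(2)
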